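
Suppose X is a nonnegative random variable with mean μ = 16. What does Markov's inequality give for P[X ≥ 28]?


μ = E[X] = 16, a = 28.
Markov: P[X ≥ 28] ≤ μ/a = (16)/28 = 4/7.
Numerically: ≈ 0.571.
(Since a = 28 > μ = 16.000, the bound 4/7 is < 1 and informative.)

P[X ≥ 28] ≤ 4/7 ≈ 0.571.


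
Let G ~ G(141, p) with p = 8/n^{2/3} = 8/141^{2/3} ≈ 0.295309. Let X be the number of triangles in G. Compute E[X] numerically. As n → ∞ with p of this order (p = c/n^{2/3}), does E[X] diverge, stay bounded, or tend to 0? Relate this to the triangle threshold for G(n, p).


Number of potential triangles: C(141, 3) = 457310.
Each occurs with probability p³ ≈ (0.295309)³ ≈ 2.57532317e-02.
By linearity: E[X] = C(141, 3)·p³ ≈ 457310 · 2.57532317e-02 ≈ 11777.210402.
Since α = 2/3 < 1, p = c/n^{2/3} ≫ 1/n is above the triangle threshold p ~ 1/n. Asymptotically E[X] ~ (c³/6)·n^{3(1−α)} = (8³/6)·n^{1} → ∞; triangles are abundant w.h.p.

E[X] ≈ 11777.210402; in regime p = Θ(1/n^{2/3}) E[X] diverges (above the triangle threshold p ~ 1/n).


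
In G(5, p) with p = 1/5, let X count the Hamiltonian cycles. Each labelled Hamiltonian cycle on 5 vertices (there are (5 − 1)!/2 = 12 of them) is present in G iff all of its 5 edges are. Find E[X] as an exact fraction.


K_5 has (5 − 1)!/2 = 12 labelled Hamiltonian cycles.
For each such Hamiltonian cycle H, let X_H = 1 if all 5 edges of H are present in G. Then P[X_H = 1] = p^{5} = (1/5)^{5} = 1/3125.
By linearity of expectation: E[X] = Σ_H E[X_H] = 12 · p^{5} = 12 · 1/3125 = 12/3125.
Numerically: E[X] ≈ 0.00384.

E[X] = 12 · (1/5)^{5} = 12/3125 ≈ 0.00384.


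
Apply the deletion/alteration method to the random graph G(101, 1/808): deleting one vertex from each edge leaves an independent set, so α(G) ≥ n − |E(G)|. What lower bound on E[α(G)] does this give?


E[|E(G)|] = C(101, 2)·p = 5050 · (1/808) = 25/4.
E[α(G)] ≥ n − E[|E(G)|] = 101 − 25/4 = 379/4.
Numerically: ≈ 94.7500.
(This is only a lower bound; the true E[α(G)] may be larger.)

E[α(G)] ≥ 379/4 ≈ 94.7500.


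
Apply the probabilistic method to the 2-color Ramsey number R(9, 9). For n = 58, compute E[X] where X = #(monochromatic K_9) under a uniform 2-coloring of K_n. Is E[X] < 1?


E[X] = C(58, 9) · 2^{1 − 36} = 10648873950 · 2^{−35} = 10648873950/34359738368.
As a reduced fraction: E[X] = 5324436975/17179869184 ≈ 0.310.
Is E[X] < 1? YES.
Since E[X] < 1, there exists a 2-coloring of K_{58} with no monochromatic K_9; hence R(9, 9) > 58.

E[X] = 5324436975/17179869184 ≈ 0.310; E[X] < 1, so R(9, 9) > 58.


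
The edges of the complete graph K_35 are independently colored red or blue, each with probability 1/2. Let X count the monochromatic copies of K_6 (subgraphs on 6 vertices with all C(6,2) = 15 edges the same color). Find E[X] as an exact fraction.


Let X = Σ_S X_S over the C(35, 6) = 1623160 subsets S of size 6, where X_S = 1 if the K_6 on S is monochromatic.
For a fixed S, the K_6 on S has C(6, 2) = 15 edges. P[all 15 edges red] = (1/2)^15, and likewise for blue, so P[monochromatic] = 2·(1/2)^15 = 2^{1 − 15} = 1/16384.
Summing: E[X] = C(35, 6) · 2^{1 − 15} = 1623160 · 1/16384 = 202895/2048.
Numerically: E[X] ≈ 99.0698.

E[X] = C(35,6)·2^(1−C(6,2)) = 202895/2048 ≈ 99.0698.


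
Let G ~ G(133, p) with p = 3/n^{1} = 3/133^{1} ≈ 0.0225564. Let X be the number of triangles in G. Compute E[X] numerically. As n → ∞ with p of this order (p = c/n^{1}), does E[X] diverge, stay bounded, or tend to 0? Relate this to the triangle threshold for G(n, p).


Number of potential triangles: C(133, 3) = 383306.
Each occurs with probability p³ ≈ (0.0225564)³ ≈ 1.14764836e-05.
By linearity: E[X] = C(133, 3)·p³ ≈ 383306 · 1.14764836e-05 ≈ 4.399005.
Here α = 1, so p = 3/n is exactly at the triangle threshold p ~ 1/n. Asymptotically E[X] → c³/6 = 3³/6 = 9/2 ≈ 4.500000, a bounded constant. In this regime the triangle count is asymptotically Poisson(c³/6).

E[X] ≈ 4.399005; in regime p = Θ(1/n^{1}) E[X] stays bounded (at the triangle threshold p ~ 1/n).


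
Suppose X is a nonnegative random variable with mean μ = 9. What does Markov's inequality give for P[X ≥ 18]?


μ = E[X] = 9, a = 18.
Markov: P[X ≥ 18] ≤ μ/a = (9)/18 = 1/2.
Numerically: ≈ 0.500.
(Since a = 18 > μ = 9.000, the bound 1/2 is < 1 and informative.)

P[X ≥ 18] ≤ 1/2 ≈ 0.500.


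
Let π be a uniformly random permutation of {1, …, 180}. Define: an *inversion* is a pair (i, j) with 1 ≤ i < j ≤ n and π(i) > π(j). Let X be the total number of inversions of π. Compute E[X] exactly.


Write X = Σ X_I over the C(180, 2) = 16110 pairs i < j, with X_I the indicator of one inversion.
There are 16110 indicators.
For each fixed pair i < j, the values π(i) and π(j) are two distinct elements of {1, …, 180} in uniformly random order; by symmetry P[π(i) > π(j)] = 1/2.
By linearity: E[X] = 16110 · (1/2) = C(180, 2) · (1/2) = 16110/2 = 8055 ≈ 8055.0000.

E[X] = 8055 = 8055.0000.


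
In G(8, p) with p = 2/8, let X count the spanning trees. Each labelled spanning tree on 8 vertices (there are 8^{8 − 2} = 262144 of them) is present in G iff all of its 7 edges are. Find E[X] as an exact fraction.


K_8 has 8^{8 − 2} = 262144 labelled spanning trees.
For each such spanning tree H, let X_H = 1 if all 7 edges of H are present in G. Then P[X_H = 1] = p^{7} = (1/4)^{7} = 1/16384.
By linearity of expectation: E[X] = Σ_H E[X_H] = 262144 · p^{7} = 262144 · 1/16384 = 16.
Numerically: E[X] ≈ 16.

E[X] = 262144 · (1/4)^{7} = 16 ≈ 16.


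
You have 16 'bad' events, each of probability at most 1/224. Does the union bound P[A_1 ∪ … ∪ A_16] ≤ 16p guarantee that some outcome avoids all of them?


Union bound: P[∪_{i=1}^{16} A_i] ≤ Σ_i P[A_i] ≤ 16·p = 16·(1/224) = 1/14.
Numerically: 1/14 ≈ 0.0714.
Is 1/14 < 1? YES.
Since P[∪ A_i] ≤ 1/14 < 1, the complement has P[∩ A_i^c] ≥ 1 − 1/14 = 13/14 > 0, so some outcome avoids every A_i.

16·p = 1/14 ≈ 0.0714; existence CERTIFIED by the union bound.


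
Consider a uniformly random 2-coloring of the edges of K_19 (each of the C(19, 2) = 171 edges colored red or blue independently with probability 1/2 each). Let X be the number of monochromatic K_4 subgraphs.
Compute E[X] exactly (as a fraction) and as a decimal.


Let X = Σ_S X_S over the C(19, 4) = 3876 subsets S of size 4, where X_S = 1 if the K_4 on S is monochromatic.
For a fixed S, the K_4 on S has C(4, 2) = 6 edges. P[all 6 edges red] = (1/2)^6, and likewise for blue, so P[monochromatic] = 2·(1/2)^6 = 2^{1 − 6} = 1/32.
By linearity: E[X] = C(19, 4) · 2^{1 − 6} = 3876 · 1/32 = 969/8.
Numerically: E[X] ≈ 121.12500.

E[X] = C(19,4)·2^(1−C(4,2)) = 969/8 ≈ 121.12500.


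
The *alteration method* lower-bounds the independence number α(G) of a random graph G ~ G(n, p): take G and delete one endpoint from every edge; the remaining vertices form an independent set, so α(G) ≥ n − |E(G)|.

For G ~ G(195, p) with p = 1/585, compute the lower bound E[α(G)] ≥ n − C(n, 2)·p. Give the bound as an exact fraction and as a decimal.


E[|E(G)|] = C(195, 2)·p = 18915 · (1/585) = 97/3.
E[α(G)] ≥ n − E[|E(G)|] = 195 − 97/3 = 488/3.
Numerically: ≈ 162.66667.
(This is only a lower bound; the true E[α(G)] may be larger.)

E[α(G)] ≥ 488/3 ≈ 162.66667.


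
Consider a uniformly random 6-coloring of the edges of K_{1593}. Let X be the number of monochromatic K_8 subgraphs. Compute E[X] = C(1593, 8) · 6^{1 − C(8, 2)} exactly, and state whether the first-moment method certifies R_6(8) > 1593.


E[X] = C(1593, 8) · 6^{1 − 28} = 1010555394551193970323 · 6^{−27} = 1010555394551193970323/1023490369077469249536.
As a reduced fraction: E[X] = 37427977575970147049/37907050706572935168 ≈ 0.98736.
Is E[X] < 1? YES.
Since E[X] < 1, there exists a 6-coloring of K_{1593} with no monochromatic K_8; hence R_6(8) > 1593.

E[X] = 37427977575970147049/37907050706572935168 ≈ 0.98736; E[X] < 1, so R_6(8) > 1593.


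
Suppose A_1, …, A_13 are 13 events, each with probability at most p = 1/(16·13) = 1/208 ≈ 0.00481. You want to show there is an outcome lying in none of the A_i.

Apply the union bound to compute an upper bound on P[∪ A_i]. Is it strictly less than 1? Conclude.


Union bound: P[∪_{i=1}^{13} A_i] ≤ Σ_i P[A_i] ≤ 13·p = 13·(1/208) = 1/16.
Numerically: 1/16 ≈ 0.06250.
Is 1/16 < 1? YES.
Since P[∪ A_i] ≤ 1/16 < 1, the complement has P[∩ A_i^c] ≥ 1 − 1/16 = 15/16 > 0, so some outcome avoids every A_i.

13·p = 1/16 ≈ 0.06250; existence CERTIFIED by the union bound.


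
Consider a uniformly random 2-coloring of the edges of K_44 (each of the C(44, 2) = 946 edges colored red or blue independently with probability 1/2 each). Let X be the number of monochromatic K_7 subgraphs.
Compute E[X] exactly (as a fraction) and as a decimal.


Let X = Σ_S X_S over the C(44, 7) = 38320568 subsets S of size 7, where X_S = 1 if the K_7 on S is monochromatic.
For a fixed S, the K_7 on S has C(7, 2) = 21 edges. P[all 21 edges red] = (1/2)^21, and likewise for blue, so P[monochromatic] = 2·(1/2)^21 = 2^{1 − 21} = 1/1048576.
By linearity of expectation: E[X] = C(44, 7) · 2^{1 − 21} = 38320568 · 1/1048576 = 4790071/131072.
Numerically: E[X] ≈ 36.5453.

E[X] = C(44,7)·2^(1−C(7,2)) = 4790071/131072 ≈ 36.5453.


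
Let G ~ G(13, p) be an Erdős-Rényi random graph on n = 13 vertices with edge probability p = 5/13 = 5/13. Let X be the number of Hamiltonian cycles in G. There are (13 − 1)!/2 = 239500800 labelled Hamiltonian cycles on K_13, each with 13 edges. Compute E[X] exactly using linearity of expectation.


K_13 has (13 − 1)!/2 = 239500800 labelled Hamiltonian cycles.
For each such Hamiltonian cycle H, let X_H = 1 if all 13 edges of H are present in G. Then P[X_H = 1] = p^{13} = (5/13)^{13} = 1220703125/302875106592253.
By linearity: E[X] = Σ_H E[X_H] = 239500800 · p^{13} = 239500800 · 1220703125/302875106592253 = 292359375000000000/302875106592253.
Numerically: E[X] ≈ 965.28.

E[X] = 239500800 · (5/13)^{13} = 292359375000000000/302875106592253 ≈ 965.28.


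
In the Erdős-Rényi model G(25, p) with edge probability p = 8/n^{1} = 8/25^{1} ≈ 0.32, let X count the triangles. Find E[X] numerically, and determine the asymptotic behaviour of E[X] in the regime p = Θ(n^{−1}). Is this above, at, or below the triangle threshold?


Number of potential triangles: C(25, 3) = 2300.
Each occurs with probability p³ ≈ (0.32)³ ≈ 3.276800e-02.
By linearity: E[X] = C(25, 3)·p³ ≈ 2300 · 3.276800e-02 ≈ 75.3664.
Here α = 1, so p = 8/n is exactly at the triangle threshold p ~ 1/n. Asymptotically E[X] → c³/6 = 8³/6 = 256/3 ≈ 85.3333, a bounded constant. In this regime the triangle count is asymptotically Poisson(c³/6).

E[X] ≈ 75.3664; in regime p = Θ(1/n^{1}) E[X] stays bounded (at the triangle threshold p ~ 1/n).


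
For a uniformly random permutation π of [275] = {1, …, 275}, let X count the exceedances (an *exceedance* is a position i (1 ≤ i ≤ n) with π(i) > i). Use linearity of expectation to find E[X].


Write X = Σ_{i=1}^{275} X_i, where X_i = 1_{π(i) > i}.
For each fixed i, π(i) is uniform over {1, …, 275} (marginal of a uniform permutation), so P[π(i) > i] = (n − i)/n. Summing: Σ_{i=1}^{275} (n − i)/n = (0 + 1 + … + 274)/275 = 275(275 − 1)/(2·275) = (275 − 1)/2.
Hence E[X] = Σ_{i=1}^{275} (275 − i)/275 = 137 ≈ 137.00000.

E[X] = 137 = 137.00000.


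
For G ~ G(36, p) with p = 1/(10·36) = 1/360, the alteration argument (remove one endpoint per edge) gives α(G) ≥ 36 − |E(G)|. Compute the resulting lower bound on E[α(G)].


E[|E(G)|] = C(36, 2)·p = 630 · (1/360) = 7/4.
E[α(G)] ≥ n − E[|E(G)|] = 36 − 7/4 = 137/4.
Numerically: ≈ 34.250.
(This is only a lower bound; the true E[α(G)] may be larger.)

E[α(G)] ≥ 137/4 ≈ 34.250.


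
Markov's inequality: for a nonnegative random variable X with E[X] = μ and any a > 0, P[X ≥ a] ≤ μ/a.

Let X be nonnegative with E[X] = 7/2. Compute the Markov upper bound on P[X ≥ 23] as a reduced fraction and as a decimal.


μ = E[X] = 7/2, a = 23.
Markov: P[X ≥ 23] ≤ μ/a = (7/2)/23 = 7/46.
Numerically: ≈ 0.152174.
(Since a = 23 > μ = 3.500000, the bound 7/46 is < 1 and informative.)

P[X ≥ 23] ≤ 7/46 ≈ 0.152174.


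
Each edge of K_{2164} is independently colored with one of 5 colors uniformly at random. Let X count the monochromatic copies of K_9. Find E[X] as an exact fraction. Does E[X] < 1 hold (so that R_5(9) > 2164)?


E[X] = C(2164, 9) · 5^{1 − 36} = 2820446946663120530187432 · 5^{−35} = 2820446946663120530187432/2910383045673370361328125.
As a reduced fraction: E[X] = 2820446946663120530187432/2910383045673370361328125 ≈ 0.969098.
Is E[X] < 1? YES.
Since E[X] < 1, there exists a 5-coloring of K_{2164} with no monochromatic K_9; hence R_5(9) > 2164.

E[X] = 2820446946663120530187432/2910383045673370361328125 ≈ 0.969098; E[X] < 1, so R_5(9) > 2164.


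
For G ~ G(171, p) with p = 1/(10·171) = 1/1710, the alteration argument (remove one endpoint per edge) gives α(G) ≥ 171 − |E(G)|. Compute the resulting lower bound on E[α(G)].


E[|E(G)|] = C(171, 2)·p = 14535 · (1/1710) = 17/2.
E[α(G)] ≥ n − E[|E(G)|] = 171 − 17/2 = 325/2.
Numerically: ≈ 162.500000.
(This is only a lower bound; the true E[α(G)] may be larger.)

E[α(G)] ≥ 325/2 ≈ 162.500000.


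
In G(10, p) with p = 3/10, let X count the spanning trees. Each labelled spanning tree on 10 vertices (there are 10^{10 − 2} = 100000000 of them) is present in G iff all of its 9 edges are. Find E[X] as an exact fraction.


K_10 has 10^{10 − 2} = 100000000 labelled spanning trees.
For each such spanning tree H, let X_H = 1 if all 9 edges of H are present in G. Then P[X_H = 1] = p^{9} = (3/10)^{9} = 19683/1000000000.
By linearity of expectation: E[X] = Σ_H E[X_H] = 100000000 · p^{9} = 100000000 · 19683/1000000000 = 19683/10.
Numerically: E[X] ≈ 1968.

E[X] = 100000000 · (3/10)^{9} = 19683/10 ≈ 1968.


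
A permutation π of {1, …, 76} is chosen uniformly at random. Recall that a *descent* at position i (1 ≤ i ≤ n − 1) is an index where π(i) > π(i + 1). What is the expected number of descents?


Write X = Σ X_I over i = 1, …, 75, with X_I the indicator of one descent.
There are 75 indicators.
For each fixed i, the pair (π(i), π(i+1)) is a uniformly random ordered pair of distinct values from {1, …, 76}; by symmetry P[π(i) > π(i+1)] = 1/2.
By linearity: E[X] = 75 · (1/2) = (76 − 1) · (1/2) = 75/2 ≈ 37.500000.

E[X] = 75/2 = 37.500000.


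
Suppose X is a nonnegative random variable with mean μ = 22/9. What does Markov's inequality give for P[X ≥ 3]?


μ = E[X] = 22/9, a = 3.
Markov: P[X ≥ 3] ≤ μ/a = (22/9)/3 = 22/27.
Numerically: ≈ 0.8148.
(Since a = 3 > μ = 2.4444, the bound 22/27 is < 1 and informative.)

P[X ≥ 3] ≤ 22/27 ≈ 0.8148.


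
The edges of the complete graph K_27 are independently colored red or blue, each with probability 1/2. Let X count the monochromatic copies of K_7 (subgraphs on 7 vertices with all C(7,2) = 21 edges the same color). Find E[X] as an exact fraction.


Let X = Σ_S X_S over the C(27, 7) = 888030 subsets S of size 7, where X_S = 1 if the K_7 on S is monochromatic.
For a fixed S, the K_7 on S has C(7, 2) = 21 edges. P[all 21 edges red] = (1/2)^21, and likewise for blue, so P[monochromatic] = 2·(1/2)^21 = 2^{1 − 21} = 1/1048576.
Summing: E[X] = C(27, 7) · 2^{1 − 21} = 888030 · 1/1048576 = 444015/524288.
Numerically: E[X] ≈ 0.84689.

E[X] = C(27,7)·2^(1−C(7,2)) = 444015/524288 ≈ 0.84689.


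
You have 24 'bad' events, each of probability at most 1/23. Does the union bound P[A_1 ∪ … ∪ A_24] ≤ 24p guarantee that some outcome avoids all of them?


Union bound: P[∪_{i=1}^{24} A_i] ≤ Σ_i P[A_i] ≤ 24·p = 24·(1/23) = 24/23.
Numerically: 24/23 ≈ 1.043478.
Is 24/23 < 1? NO.
Since the bound 24/23 is ≥ 1, the union bound is uninformative here; it does NOT by itself certify existence.

24·p = 24/23 ≈ 1.043478; existence NOT certified by the union bound.


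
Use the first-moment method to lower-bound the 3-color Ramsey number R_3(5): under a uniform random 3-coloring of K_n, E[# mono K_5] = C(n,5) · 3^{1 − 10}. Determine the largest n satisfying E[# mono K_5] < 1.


We need C(n, 5) · 3^{1 − 10} < 1, i.e. C(n, 5) < 3^{10 − 1} = 19683.
Check values of n near the boundary:
  n = 18: C(18, 5) = 8568; 8568 < 19683? YES
  n = 19: C(19, 5) = 11628; 11628 < 19683? YES
  n = 20: C(20, 5) = 15504; 15504 < 19683? YES
  n = 21: C(21, 5) = 20349; 20349 < 19683? NO
  n = 22: C(22, 5) = 26334; 26334 < 19683? NO
  n = 23: C(23, 5) = 33649; 33649 < 19683? NO
The largest n with C(n, 5) < 19683 is n = 20 (where E[X] = 5168/6561 ≈ 0.7876848). Hence R_3(5) > 20, i.e. R_3(5) ≥ 21.

Largest n = 20; hence R_3(5) > 20.


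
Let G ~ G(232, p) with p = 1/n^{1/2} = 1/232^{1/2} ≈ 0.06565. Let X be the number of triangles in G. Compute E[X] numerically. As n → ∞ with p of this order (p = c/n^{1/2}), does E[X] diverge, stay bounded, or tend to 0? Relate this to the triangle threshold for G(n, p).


Number of potential triangles: C(232, 3) = 2054360.
Each occurs with probability p³ ≈ (0.06565)³ ≈ 2.829880e-04.
By linearity: E[X] = C(232, 3)·p³ ≈ 2054360 · 2.829880e-04 ≈ 581.3592.
Since α = 1/2 < 1, p = c/n^{1/2} ≫ 1/n is above the triangle threshold p ~ 1/n. Asymptotically E[X] ~ (c³/6)·n^{3(1−α)} = (1³/6)·n^{1.5} → ∞; triangles are abundant w.h.p.

E[X] ≈ 581.3592; in regime p = Θ(1/n^{1/2}) E[X] diverges (above the triangle threshold p ~ 1/n).


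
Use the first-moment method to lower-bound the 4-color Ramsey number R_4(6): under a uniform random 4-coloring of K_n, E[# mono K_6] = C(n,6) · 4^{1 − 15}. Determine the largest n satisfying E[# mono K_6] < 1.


We need C(n, 6) · 4^{1 − 15} < 1, i.e. C(n, 6) < 4^{15 − 1} = 268435456.
Check values of n near the boundary:
  n = 77: C(77, 6) = 237093780; 237093780 < 268435456? YES
  n = 78: C(78, 6) = 256851595; 256851595 < 268435456? YES
  n = 79: C(79, 6) = 277962685; 277962685 < 268435456? NO
  n = 80: C(80, 6) = 300500200; 300500200 < 268435456? NO
The largest n with C(n, 6) < 268435456 is n = 78 (where E[X] = 256851595/268435456 ≈ 0.9568468). Hence R_4(6) > 78, i.e. R_4(6) ≥ 79.

Largest n = 78; hence R_4(6) > 78.


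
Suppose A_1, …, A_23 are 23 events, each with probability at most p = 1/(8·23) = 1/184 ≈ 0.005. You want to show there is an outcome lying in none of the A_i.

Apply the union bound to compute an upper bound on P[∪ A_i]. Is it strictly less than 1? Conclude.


Union bound: P[∪_{i=1}^{23} A_i] ≤ Σ_i P[A_i] ≤ 23·p = 23·(1/184) = 1/8.
Numerically: 1/8 ≈ 0.125.
Is 1/8 < 1? YES.
Since P[∪ A_i] ≤ 1/8 < 1, the complement has P[∩ A_i^c] ≥ 1 − 1/8 = 7/8 > 0, so some outcome avoids every A_i.

23·p = 1/8 ≈ 0.125; existence CERTIFIED by the union bound.


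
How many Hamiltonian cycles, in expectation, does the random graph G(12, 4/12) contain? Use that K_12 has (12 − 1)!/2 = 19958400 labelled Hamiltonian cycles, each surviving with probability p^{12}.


K_12 has (12 − 1)!/2 = 19958400 labelled Hamiltonian cycles.
For each such Hamiltonian cycle H, let X_H = 1 if all 12 edges of H are present in G. Then P[X_H = 1] = p^{12} = (1/3)^{12} = 1/531441.
Summing the indicators: E[X] = Σ_H E[X_H] = 19958400 · p^{12} = 19958400 · 1/531441 = 246400/6561.
Numerically: E[X] ≈ 37.555.

E[X] = 19958400 · (1/3)^{12} = 246400/6561 ≈ 37.555.


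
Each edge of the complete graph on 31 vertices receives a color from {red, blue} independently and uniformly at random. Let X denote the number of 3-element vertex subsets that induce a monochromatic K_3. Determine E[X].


Let X = Σ_S X_S over the C(31, 3) = 4495 subsets S of size 3, where X_S = 1 if the K_3 on S is monochromatic.
For a fixed S, the K_3 on S has C(3, 2) = 3 edges. P[all 3 edges red] = (1/2)^3, and likewise for blue, so P[monochromatic] = 2·(1/2)^3 = 2^{1 − 3} = 1/4.
By linearity of expectation: E[X] = C(31, 3) · 2^{1 − 3} = 4495 · 1/4 = 4495/4.
Numerically: E[X] ≈ 1123.750.

E[X] = C(31,3)·2^(1−C(3,2)) = 4495/4 ≈ 1123.750.


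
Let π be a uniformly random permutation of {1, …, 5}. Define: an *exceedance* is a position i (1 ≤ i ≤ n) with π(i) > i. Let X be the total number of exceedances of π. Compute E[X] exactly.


Write X = Σ_{i=1}^{5} X_i, where X_i = 1_{π(i) > i}.
For each fixed i, π(i) is uniform over {1, …, 5} (marginal of a uniform permutation), so P[π(i) > i] = (n − i)/n. Summing: Σ_{i=1}^{5} (n − i)/n = (0 + 1 + … + 4)/5 = 5(5 − 1)/(2·5) = (5 − 1)/2.
Hence E[X] = Σ_{i=1}^{5} (5 − i)/5 = 2 ≈ 2.000000.

E[X] = 2 = 2.000000.


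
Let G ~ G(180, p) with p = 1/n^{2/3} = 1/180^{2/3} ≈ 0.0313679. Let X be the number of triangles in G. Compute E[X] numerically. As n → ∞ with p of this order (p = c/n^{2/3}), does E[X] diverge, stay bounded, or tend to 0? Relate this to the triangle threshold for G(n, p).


Number of potential triangles: C(180, 3) = 955860.
Each occurs with probability p³ ≈ (0.0313679)³ ≈ 3.08641975e-05.
By linearity: E[X] = C(180, 3)·p³ ≈ 955860 · 3.08641975e-05 ≈ 29.501852.
Since α = 2/3 < 1, p = c/n^{2/3} ≫ 1/n is above the triangle threshold p ~ 1/n. Asymptotically E[X] ~ (c³/6)·n^{3(1−α)} = (1³/6)·n^{1} → ∞; triangles are abundant w.h.p.

E[X] ≈ 29.501852; in regime p = Θ(1/n^{2/3}) E[X] diverges (above the triangle threshold p ~ 1/n).


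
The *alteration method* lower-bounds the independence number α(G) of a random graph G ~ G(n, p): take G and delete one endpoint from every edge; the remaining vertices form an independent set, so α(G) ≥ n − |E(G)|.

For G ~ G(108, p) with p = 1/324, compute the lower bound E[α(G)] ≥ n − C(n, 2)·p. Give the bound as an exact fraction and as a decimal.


E[|E(G)|] = C(108, 2)·p = 5778 · (1/324) = 107/6.
E[α(G)] ≥ n − E[|E(G)|] = 108 − 107/6 = 541/6.
Numerically: ≈ 90.166667.
(This is only a lower bound; the true E[α(G)] may be larger.)

E[α(G)] ≥ 541/6 ≈ 90.166667.


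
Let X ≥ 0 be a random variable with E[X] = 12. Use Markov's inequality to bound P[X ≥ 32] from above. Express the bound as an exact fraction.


μ = E[X] = 12, a = 32.
Markov: P[X ≥ 32] ≤ μ/a = (12)/32 = 3/8.
Numerically: ≈ 0.375.
(Since a = 32 > μ = 12.000, the bound 3/8 is < 1 and informative.)

P[X ≥ 32] ≤ 3/8 ≈ 0.375.


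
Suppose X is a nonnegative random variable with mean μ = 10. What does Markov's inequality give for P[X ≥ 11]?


μ = E[X] = 10, a = 11.
Markov: P[X ≥ 11] ≤ μ/a = (10)/11 = 10/11.
Numerically: ≈ 0.9091.
(Since a = 11 > μ = 10.0000, the bound 10/11 is < 1 and informative.)

P[X ≥ 11] ≤ 10/11 ≈ 0.9091.


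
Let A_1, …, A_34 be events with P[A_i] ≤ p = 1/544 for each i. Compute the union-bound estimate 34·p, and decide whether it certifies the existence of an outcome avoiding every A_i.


Union bound: P[∪_{i=1}^{34} A_i] ≤ Σ_i P[A_i] ≤ 34·p = 34·(1/544) = 1/16.
Numerically: 1/16 ≈ 0.06250.
Is 1/16 < 1? YES.
Since P[∪ A_i] ≤ 1/16 < 1, the complement has P[∩ A_i^c] ≥ 1 − 1/16 = 15/16 > 0, so some outcome avoids every A_i.

34·p = 1/16 ≈ 0.06250; existence CERTIFIED by the union bound.


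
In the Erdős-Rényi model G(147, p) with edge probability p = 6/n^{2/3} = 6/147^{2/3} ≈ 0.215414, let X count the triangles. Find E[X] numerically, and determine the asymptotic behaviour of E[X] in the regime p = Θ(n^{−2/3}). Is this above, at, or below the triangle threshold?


Number of potential triangles: C(147, 3) = 518665.
Each occurs with probability p³ ≈ (0.215414)³ ≈ 9.99583507e-03.
By linearity: E[X] = C(147, 3)·p³ ≈ 518665 · 9.99583507e-03 ≈ 5184.489796.
Since α = 2/3 < 1, p = c/n^{2/3} ≫ 1/n is above the triangle threshold p ~ 1/n. Asymptotically E[X] ~ (c³/6)·n^{3(1−α)} = (6³/6)·n^{1} → ∞; triangles are abundant w.h.p.

E[X] ≈ 5184.489796; in regime p = Θ(1/n^{2/3}) E[X] diverges (above the triangle threshold p ~ 1/n).


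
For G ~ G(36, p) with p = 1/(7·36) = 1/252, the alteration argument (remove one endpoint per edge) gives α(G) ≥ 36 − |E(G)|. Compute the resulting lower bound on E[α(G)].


E[|E(G)|] = C(36, 2)·p = 630 · (1/252) = 5/2.
E[α(G)] ≥ n − E[|E(G)|] = 36 − 5/2 = 67/2.
Numerically: ≈ 33.50000.
(This is only a lower bound; the true E[α(G)] may be larger.)

E[α(G)] ≥ 67/2 ≈ 33.50000.


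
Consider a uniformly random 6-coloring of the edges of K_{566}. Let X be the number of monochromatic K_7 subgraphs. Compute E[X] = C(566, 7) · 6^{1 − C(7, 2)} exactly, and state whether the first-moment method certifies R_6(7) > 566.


E[X] = C(566, 7) · 6^{1 − 21} = 3557206237959440 · 6^{−20} = 3557206237959440/3656158440062976.
As a reduced fraction: E[X] = 222325389872465/228509902503936 ≈ 0.9729.
Is E[X] < 1? YES.
Since E[X] < 1, there exists a 6-coloring of K_{566} with no monochromatic K_7; hence R_6(7) > 566.

E[X] = 222325389872465/228509902503936 ≈ 0.9729; E[X] < 1, so R_6(7) > 566.


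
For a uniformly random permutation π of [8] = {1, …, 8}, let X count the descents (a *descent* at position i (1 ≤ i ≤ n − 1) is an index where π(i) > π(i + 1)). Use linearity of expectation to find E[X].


Write X = Σ X_I over i = 1, …, 7, with X_I the indicator of one descent.
There are 7 indicators.
For each fixed i, the pair (π(i), π(i+1)) is a uniformly random ordered pair of distinct values from {1, …, 8}; by symmetry P[π(i) > π(i+1)] = 1/2.
By linearity: E[X] = 7 · (1/2) = (8 − 1) · (1/2) = 7/2 ≈ 3.500.

E[X] = 7/2 = 3.500.


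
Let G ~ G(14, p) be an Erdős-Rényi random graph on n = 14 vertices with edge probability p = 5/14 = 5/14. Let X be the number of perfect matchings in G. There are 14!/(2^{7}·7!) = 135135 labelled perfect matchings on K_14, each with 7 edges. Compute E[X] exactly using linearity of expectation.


K_14 has 14!/(2^{7}·7!) = 135135 labelled perfect matchings.
For each such perfect matching H, let X_H = 1 if all 7 edges of H are present in G. Then P[X_H = 1] = p^{7} = (5/14)^{7} = 78125/105413504.
Summing the indicators: E[X] = Σ_H E[X_H] = 135135 · p^{7} = 135135 · 78125/105413504 = 1508203125/15059072.
Numerically: E[X] ≈ 100.2.

E[X] = 135135 · (5/14)^{7} = 1508203125/15059072 ≈ 100.2.


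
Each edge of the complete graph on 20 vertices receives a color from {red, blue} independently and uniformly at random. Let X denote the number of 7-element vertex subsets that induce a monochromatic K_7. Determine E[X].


Let X = Σ_S X_S over the C(20, 7) = 77520 subsets S of size 7, where X_S = 1 if the K_7 on S is monochromatic.
For a fixed S, the K_7 on S has C(7, 2) = 21 edges. P[all 21 edges red] = (1/2)^21, and likewise for blue, so P[monochromatic] = 2·(1/2)^21 = 2^{1 − 21} = 1/1048576.
By linearity: E[X] = C(20, 7) · 2^{1 − 21} = 77520 · 1/1048576 = 4845/65536.
Numerically: E[X] ≈ 0.074.

E[X] = C(20,7)·2^(1−C(7,2)) = 4845/65536 ≈ 0.074.


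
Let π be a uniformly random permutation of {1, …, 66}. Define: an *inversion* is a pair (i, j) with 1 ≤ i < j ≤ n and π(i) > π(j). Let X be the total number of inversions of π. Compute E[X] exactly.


Write X = Σ X_I over the C(66, 2) = 2145 pairs i < j, with X_I the indicator of one inversion.
There are 2145 indicators.
For each fixed pair i < j, the values π(i) and π(j) are two distinct elements of {1, …, 66} in uniformly random order; by symmetry P[π(i) > π(j)] = 1/2.
By linearity: E[X] = 2145 · (1/2) = C(66, 2) · (1/2) = 2145/2 = 2145/2 ≈ 1072.5000.

E[X] = 2145/2 = 1072.5000.


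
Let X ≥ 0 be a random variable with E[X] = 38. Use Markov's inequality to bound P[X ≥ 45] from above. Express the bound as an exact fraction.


μ = E[X] = 38, a = 45.
Markov: P[X ≥ 45] ≤ μ/a = (38)/45 = 38/45.
Numerically: ≈ 0.84444.
(Since a = 45 > μ = 38.00000, the bound 38/45 is < 1 and informative.)

P[X ≥ 45] ≤ 38/45 ≈ 0.84444.


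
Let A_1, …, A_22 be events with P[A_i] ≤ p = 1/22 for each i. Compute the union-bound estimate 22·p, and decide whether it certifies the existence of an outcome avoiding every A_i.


Union bound: P[∪_{i=1}^{22} A_i] ≤ Σ_i P[A_i] ≤ 22·p = 22·(1/22) = 1.
Numerically: 1 ≈ 1.0000000.
Is 1 < 1? NO.
Since the bound 1 is ≥ 1, the union bound is uninformative here; it does NOT by itself certify existence.

22·p = 1 ≈ 1.0000000; existence NOT certified by the union bound.


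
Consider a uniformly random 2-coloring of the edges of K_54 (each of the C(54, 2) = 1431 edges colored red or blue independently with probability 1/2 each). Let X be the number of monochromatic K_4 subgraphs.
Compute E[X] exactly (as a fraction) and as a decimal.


Let X = Σ_S X_S over the C(54, 4) = 316251 subsets S of size 4, where X_S = 1 if the K_4 on S is monochromatic.
For a fixed S, the K_4 on S has C(4, 2) = 6 edges. P[all 6 edges red] = (1/2)^6, and likewise for blue, so P[monochromatic] = 2·(1/2)^6 = 2^{1 − 6} = 1/32.
Summing: E[X] = C(54, 4) · 2^{1 − 6} = 316251 · 1/32 = 316251/32.
Numerically: E[X] ≈ 9882.84375.

E[X] = C(54,4)·2^(1−C(4,2)) = 316251/32 ≈ 9882.84375.


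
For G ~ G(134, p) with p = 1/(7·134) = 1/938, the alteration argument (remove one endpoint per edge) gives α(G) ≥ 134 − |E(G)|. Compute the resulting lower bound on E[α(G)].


E[|E(G)|] = C(134, 2)·p = 8911 · (1/938) = 19/2.
E[α(G)] ≥ n − E[|E(G)|] = 134 − 19/2 = 249/2.
Numerically: ≈ 124.500.
(This is only a lower bound; the true E[α(G)] may be larger.)

E[α(G)] ≥ 249/2 ≈ 124.500.


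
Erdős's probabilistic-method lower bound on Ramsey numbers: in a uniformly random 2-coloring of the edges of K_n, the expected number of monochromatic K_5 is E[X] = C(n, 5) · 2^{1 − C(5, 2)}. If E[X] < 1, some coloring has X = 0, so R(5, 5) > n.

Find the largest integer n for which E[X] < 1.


We need C(n, 5) · 2^{1 − 10} < 1, i.e. C(n, 5) < 2^{10 − 1} = 512.
Check values of n near the boundary:
  n = 10: C(10, 5) = 252; 252 < 512? YES
  n = 11: C(11, 5) = 462; 462 < 512? YES
  n = 12: C(12, 5) = 792; 792 < 512? NO
The largest n with C(n, 5) < 512 is n = 11 (where E[X] = 231/256 ≈ 0.902). Hence R(5, 5) > 11, i.e. R(5, 5) ≥ 12.

Largest n = 11; hence R(5, 5) > 11.


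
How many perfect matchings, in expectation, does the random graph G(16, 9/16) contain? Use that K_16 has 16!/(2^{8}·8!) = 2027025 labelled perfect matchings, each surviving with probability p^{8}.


K_16 has 16!/(2^{8}·8!) = 2027025 labelled perfect matchings.
For each such perfect matching H, let X_H = 1 if all 8 edges of H are present in G. Then P[X_H = 1] = p^{8} = (9/16)^{8} = 43046721/4294967296.
Summing the indicators: E[X] = Σ_H E[X_H] = 2027025 · p^{8} = 2027025 · 43046721/4294967296 = 87256779635025/4294967296.
Numerically: E[X] ≈ 20316.

E[X] = 2027025 · (9/16)^{8} = 87256779635025/4294967296 ≈ 20316.


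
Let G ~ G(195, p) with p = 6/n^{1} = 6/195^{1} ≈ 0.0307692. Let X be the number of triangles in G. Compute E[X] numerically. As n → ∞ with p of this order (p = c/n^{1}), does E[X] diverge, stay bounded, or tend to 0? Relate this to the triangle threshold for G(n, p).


Number of potential triangles: C(195, 3) = 1216865.
Each occurs with probability p³ ≈ (0.0307692)³ ≈ 2.91306327e-05.
By linearity: E[X] = C(195, 3)·p³ ≈ 1216865 · 2.91306327e-05 ≈ 35.448047.
Here α = 1, so p = 6/n is exactly at the triangle threshold p ~ 1/n. Asymptotically E[X] → c³/6 = 6³/6 = 36 ≈ 36.000000, a bounded constant. In this regime the triangle count is asymptotically Poisson(c³/6).

E[X] ≈ 35.448047; in regime p = Θ(1/n^{1}) E[X] stays bounded (at the triangle threshold p ~ 1/n).


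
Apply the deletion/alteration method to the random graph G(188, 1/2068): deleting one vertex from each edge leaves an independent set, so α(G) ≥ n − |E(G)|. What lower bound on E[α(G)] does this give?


E[|E(G)|] = C(188, 2)·p = 17578 · (1/2068) = 17/2.
E[α(G)] ≥ n − E[|E(G)|] = 188 − 17/2 = 359/2.
Numerically: ≈ 179.500000.
(This is only a lower bound; the true E[α(G)] may be larger.)

E[α(G)] ≥ 359/2 ≈ 179.500000.


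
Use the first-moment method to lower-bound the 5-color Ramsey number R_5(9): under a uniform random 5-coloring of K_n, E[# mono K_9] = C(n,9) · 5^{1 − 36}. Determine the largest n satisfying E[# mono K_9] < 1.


We need C(n, 9) · 5^{1 − 36} < 1, i.e. C(n, 9) < 5^{36 − 1} = 2910383045673370361328125.
Check values of n near the boundary:
  n = 2165: C(2165, 9) = 2832220612024886803272630; 2832220612024886803272630 < 2910383045673370361328125? YES
  n = 2166: C(2166, 9) = 2844037944203015677277940; 2844037944203015677277940 < 2910383045673370361328125? YES
  n = 2167: C(2167, 9) = 2855899084841489792706810; 2855899084841489792706810 < 2910383045673370361328125? YES
  n = 2168: C(2168, 9) = 2867804175977929537095120; 2867804175977929537095120 < 2910383045673370361328125? YES
  n = 2169: C(2169, 9) = 2879753360044504243499683; 2879753360044504243499683 < 2910383045673370361328125? YES
  n = 2170: C(2170, 9) = 2891746779868845075610510; 2891746779868845075610510 < 2910383045673370361328125? YES
  n = 2171: C(2171, 9) = 2903784578674959601827205; 2903784578674959601827205 < 2910383045673370361328125? YES
  n = 2172: C(2172, 9) = 2915866900084148060642020; 2915866900084148060642020 < 2910383045673370361328125? NO
  n = 2173: C(2173, 9) = 2927993888115921319674265; 2927993888115921319674265 < 2910383045673370361328125? NO
The largest n with C(n, 9) < 2910383045673370361328125 is n = 2171 (where E[X] = 580756915734991920365441/582076609134674072265625 ≈ 0.99773). Hence R_5(9) > 2171, i.e. R_5(9) ≥ 2172.

Largest n = 2171; hence R_5(9) > 2171.


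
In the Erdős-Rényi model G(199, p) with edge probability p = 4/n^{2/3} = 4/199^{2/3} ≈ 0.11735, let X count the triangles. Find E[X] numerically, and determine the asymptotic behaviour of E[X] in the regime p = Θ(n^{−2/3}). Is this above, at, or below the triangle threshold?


Number of potential triangles: C(199, 3) = 1293699.
Each occurs with probability p³ ≈ (0.11735)³ ≈ 1.6161208e-03.
By linearity: E[X] = C(199, 3)·p³ ≈ 1293699 · 1.6161208e-03 ≈ 2090.77387.
Since α = 2/3 < 1, p = c/n^{2/3} ≫ 1/n is above the triangle threshold p ~ 1/n. Asymptotically E[X] ~ (c³/6)·n^{3(1−α)} = (4³/6)·n^{1} → ∞; triangles are abundant w.h.p.

E[X] ≈ 2090.77387; in regime p = Θ(1/n^{2/3}) E[X] diverges (above the triangle threshold p ~ 1/n).


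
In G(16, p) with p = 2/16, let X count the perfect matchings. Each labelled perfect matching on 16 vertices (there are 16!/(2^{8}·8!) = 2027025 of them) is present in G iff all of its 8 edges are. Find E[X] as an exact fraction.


K_16 has 16!/(2^{8}·8!) = 2027025 labelled perfect matchings.
For each such perfect matching H, let X_H = 1 if all 8 edges of H are present in G. Then P[X_H = 1] = p^{8} = (1/8)^{8} = 1/16777216.
Summing the indicators: E[X] = Σ_H E[X_H] = 2027025 · p^{8} = 2027025 · 1/16777216 = 2027025/16777216.
Numerically: E[X] ≈ 0.1208.

E[X] = 2027025 · (1/8)^{8} = 2027025/16777216 ≈ 0.1208.


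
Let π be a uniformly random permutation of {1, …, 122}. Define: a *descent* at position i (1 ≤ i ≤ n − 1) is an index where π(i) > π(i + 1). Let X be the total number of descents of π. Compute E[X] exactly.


Write X = Σ X_I over i = 1, …, 121, with X_I the indicator of one descent.
There are 121 indicators.
For each fixed i, the pair (π(i), π(i+1)) is a uniformly random ordered pair of distinct values from {1, …, 122}; by symmetry P[π(i) > π(i+1)] = 1/2.
By linearity: E[X] = 121 · (1/2) = (122 − 1) · (1/2) = 121/2 ≈ 60.5000.

E[X] = 121/2 = 60.5000.


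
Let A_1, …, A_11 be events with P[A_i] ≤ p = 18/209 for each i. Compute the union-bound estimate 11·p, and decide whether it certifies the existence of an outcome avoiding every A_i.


Union bound: P[∪_{i=1}^{11} A_i] ≤ Σ_i P[A_i] ≤ 11·p = 11·(18/209) = 18/19.
Numerically: 18/19 ≈ 0.9473684.
Is 18/19 < 1? YES.
Since P[∪ A_i] ≤ 18/19 < 1, the complement has P[∩ A_i^c] ≥ 1 − 18/19 = 1/19 > 0, so some outcome avoids every A_i.

11·p = 18/19 ≈ 0.9473684; existence CERTIFIED by the union bound.


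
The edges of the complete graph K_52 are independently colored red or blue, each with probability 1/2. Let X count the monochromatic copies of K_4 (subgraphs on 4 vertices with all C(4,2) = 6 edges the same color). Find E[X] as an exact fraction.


Let X = Σ_S X_S over the C(52, 4) = 270725 subsets S of size 4, where X_S = 1 if the K_4 on S is monochromatic.
For a fixed S, the K_4 on S has C(4, 2) = 6 edges. P[all 6 edges red] = (1/2)^6, and likewise for blue, so P[monochromatic] = 2·(1/2)^6 = 2^{1 − 6} = 1/32.
Summing: E[X] = C(52, 4) · 2^{1 − 6} = 270725 · 1/32 = 270725/32.
Numerically: E[X] ≈ 8460.156250.

E[X] = C(52,4)·2^(1−C(4,2)) = 270725/32 ≈ 8460.156250.


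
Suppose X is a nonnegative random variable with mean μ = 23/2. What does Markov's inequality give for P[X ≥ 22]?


μ = E[X] = 23/2, a = 22.
Markov: P[X ≥ 22] ≤ μ/a = (23/2)/22 = 23/44.
Numerically: ≈ 0.52273.
(Since a = 22 > μ = 11.50000, the bound 23/44 is < 1 and informative.)

P[X ≥ 22] ≤ 23/44 ≈ 0.52273.


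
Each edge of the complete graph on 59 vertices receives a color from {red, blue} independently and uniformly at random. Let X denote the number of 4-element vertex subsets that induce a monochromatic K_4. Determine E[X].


Let X = Σ_S X_S over the C(59, 4) = 455126 subsets S of size 4, where X_S = 1 if the K_4 on S is monochromatic.
For a fixed S, the K_4 on S has C(4, 2) = 6 edges. P[all 6 edges red] = (1/2)^6, and likewise for blue, so P[monochromatic] = 2·(1/2)^6 = 2^{1 − 6} = 1/32.
By linearity of expectation: E[X] = C(59, 4) · 2^{1 − 6} = 455126 · 1/32 = 227563/16.
Numerically: E[X] ≈ 14222.688.

E[X] = C(59,4)·2^(1−C(4,2)) = 227563/16 ≈ 14222.688.


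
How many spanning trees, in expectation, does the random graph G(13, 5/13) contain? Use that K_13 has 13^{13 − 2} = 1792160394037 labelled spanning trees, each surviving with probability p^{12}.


K_13 has 13^{13 − 2} = 1792160394037 labelled spanning trees.
For each such spanning tree H, let X_H = 1 if all 12 edges of H are present in G. Then P[X_H = 1] = p^{12} = (5/13)^{12} = 244140625/23298085122481.
By linearity of expectation: E[X] = Σ_H E[X_H] = 1792160394037 · p^{12} = 1792160394037 · 244140625/23298085122481 = 244140625/13.
Numerically: E[X] ≈ 1.88e+07.

E[X] = 1792160394037 · (5/13)^{12} = 244140625/13 ≈ 1.88e+07.


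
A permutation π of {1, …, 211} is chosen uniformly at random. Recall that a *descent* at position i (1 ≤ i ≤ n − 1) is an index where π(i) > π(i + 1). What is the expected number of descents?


Write X = Σ X_I over i = 1, …, 210, with X_I the indicator of one descent.
There are 210 indicators.
For each fixed i, the pair (π(i), π(i+1)) is a uniformly random ordered pair of distinct values from {1, …, 211}; by symmetry P[π(i) > π(i+1)] = 1/2.
By linearity: E[X] = 210 · (1/2) = (211 − 1) · (1/2) = 105 ≈ 105.000.

E[X] = 105 = 105.000.


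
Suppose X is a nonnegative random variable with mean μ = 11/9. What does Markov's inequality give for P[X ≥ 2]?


μ = E[X] = 11/9, a = 2.
Markov: P[X ≥ 2] ≤ μ/a = (11/9)/2 = 11/18.
Numerically: ≈ 0.6111.
(Since a = 2 > μ = 1.2222, the bound 11/18 is < 1 and informative.)

P[X ≥ 2] ≤ 11/18 ≈ 0.6111.


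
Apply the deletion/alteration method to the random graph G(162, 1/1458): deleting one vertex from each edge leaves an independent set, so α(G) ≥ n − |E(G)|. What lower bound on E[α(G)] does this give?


E[|E(G)|] = C(162, 2)·p = 13041 · (1/1458) = 161/18.
E[α(G)] ≥ n − E[|E(G)|] = 162 − 161/18 = 2755/18.
Numerically: ≈ 153.05556.
(This is only a lower bound; the true E[α(G)] may be larger.)

E[α(G)] ≥ 2755/18 ≈ 153.05556.
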